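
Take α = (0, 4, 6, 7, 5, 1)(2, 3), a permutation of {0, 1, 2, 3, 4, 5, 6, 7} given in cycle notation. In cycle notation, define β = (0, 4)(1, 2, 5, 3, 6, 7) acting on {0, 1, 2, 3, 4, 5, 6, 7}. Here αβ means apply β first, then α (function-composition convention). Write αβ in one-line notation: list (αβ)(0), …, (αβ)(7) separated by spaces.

6 3 1 7 4 2 5 0

For each element, apply β then α: 0 → 4 → 6; 1 → 2 → 3; 2 → 5 → 1; 3 → 6 → 7; 4 → 0 → 4; 5 → 3 → 2; 6 → 7 → 5; 7 → 1 → 0.
Collecting the images, αβ = [6 3 1 7 4 2 5 0].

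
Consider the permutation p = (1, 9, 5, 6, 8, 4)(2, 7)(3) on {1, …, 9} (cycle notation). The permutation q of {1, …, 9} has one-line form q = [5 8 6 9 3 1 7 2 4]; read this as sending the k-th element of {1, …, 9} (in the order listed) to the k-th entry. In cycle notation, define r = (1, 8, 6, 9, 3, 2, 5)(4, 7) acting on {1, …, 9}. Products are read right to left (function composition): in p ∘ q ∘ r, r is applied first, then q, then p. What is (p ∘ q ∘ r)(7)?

Chase 7: r(7) = 4; q(4) = 9; p(9) = 5. Hence (p ∘ q ∘ r)(7) = 5.

5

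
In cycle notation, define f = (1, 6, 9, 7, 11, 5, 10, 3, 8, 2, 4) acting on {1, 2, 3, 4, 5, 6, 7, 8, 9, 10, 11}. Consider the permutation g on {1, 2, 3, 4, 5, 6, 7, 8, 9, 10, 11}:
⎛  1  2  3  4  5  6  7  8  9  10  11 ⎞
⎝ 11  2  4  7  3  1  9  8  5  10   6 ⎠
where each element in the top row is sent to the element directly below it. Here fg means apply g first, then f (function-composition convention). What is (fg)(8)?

g(8) = 8, then f(8) = 2; composing gives (fg)(8) = 2.

2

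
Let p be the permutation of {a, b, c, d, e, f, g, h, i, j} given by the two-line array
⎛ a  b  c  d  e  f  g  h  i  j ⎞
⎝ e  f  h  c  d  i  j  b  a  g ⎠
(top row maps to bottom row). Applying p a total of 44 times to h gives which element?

Tracing h → b → … returns to h after 8 steps, so h lies in an 8-cycle (a e d c h b f i).
Powers repeat with period 8 on this cycle, and 44 mod 8 = 4, so p^44(h) = p^4(h).
Advancing 4 steps from h: h → b → f → i → a.

a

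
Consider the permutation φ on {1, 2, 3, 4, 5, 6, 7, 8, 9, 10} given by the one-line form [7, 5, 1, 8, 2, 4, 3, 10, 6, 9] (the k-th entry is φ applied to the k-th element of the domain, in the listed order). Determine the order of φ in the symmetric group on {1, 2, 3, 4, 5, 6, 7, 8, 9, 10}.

30

Writing φ as disjoint cycles, the cycle lengths are 5, 3, 2.
The order is lcm(5, 3, 2) = 30.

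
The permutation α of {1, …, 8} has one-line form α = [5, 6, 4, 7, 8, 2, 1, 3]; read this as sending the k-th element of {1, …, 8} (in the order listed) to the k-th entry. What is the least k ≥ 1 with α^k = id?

Decomposing into disjoint cycles gives cycle lengths 6, 2.
The order is lcm(6, 2) = 6.

6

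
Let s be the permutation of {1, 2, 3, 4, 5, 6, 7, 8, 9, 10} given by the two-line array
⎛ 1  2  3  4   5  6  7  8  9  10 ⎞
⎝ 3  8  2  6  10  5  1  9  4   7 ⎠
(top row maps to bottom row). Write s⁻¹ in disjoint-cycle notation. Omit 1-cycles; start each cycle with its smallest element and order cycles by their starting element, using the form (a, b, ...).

(1, 7, 10, 5, 6, 4, 9, 8, 2, 3)

The cycle decomposition of s is (1, 3, 2, 8, 9, 4, 6, 5, 10, 7).
The inverse reverses every cycle; in canonical form, s⁻¹ = (1, 7, 10, 5, 6, 4, 9, 8, 2, 3).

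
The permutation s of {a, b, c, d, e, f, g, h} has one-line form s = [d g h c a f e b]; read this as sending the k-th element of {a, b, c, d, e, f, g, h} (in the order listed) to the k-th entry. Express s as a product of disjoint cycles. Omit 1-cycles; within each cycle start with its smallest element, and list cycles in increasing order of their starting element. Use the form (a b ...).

Iterating s from a gives a → d → c → h → b → g → e → a; that is the 7-cycle (a d c h b g e).
Continuing from each remaining unvisited element yields (a d c h b g e).

(a d c h b g e)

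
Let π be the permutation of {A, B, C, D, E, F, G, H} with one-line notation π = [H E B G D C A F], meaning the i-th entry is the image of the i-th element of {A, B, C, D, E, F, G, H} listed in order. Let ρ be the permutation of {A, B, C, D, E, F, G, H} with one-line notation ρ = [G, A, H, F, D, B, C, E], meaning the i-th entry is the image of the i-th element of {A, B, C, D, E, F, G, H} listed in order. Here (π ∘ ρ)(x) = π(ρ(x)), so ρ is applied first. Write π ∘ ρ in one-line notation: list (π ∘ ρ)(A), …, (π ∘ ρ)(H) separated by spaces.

A H F C G E B D

Chase each element through ρ then π: A → G → A; B → A → H; C → H → F; D → F → C; E → D → G; F → B → E; G → C → B; H → E → D.
Collecting the images, π ∘ ρ = [A H F C G E B D].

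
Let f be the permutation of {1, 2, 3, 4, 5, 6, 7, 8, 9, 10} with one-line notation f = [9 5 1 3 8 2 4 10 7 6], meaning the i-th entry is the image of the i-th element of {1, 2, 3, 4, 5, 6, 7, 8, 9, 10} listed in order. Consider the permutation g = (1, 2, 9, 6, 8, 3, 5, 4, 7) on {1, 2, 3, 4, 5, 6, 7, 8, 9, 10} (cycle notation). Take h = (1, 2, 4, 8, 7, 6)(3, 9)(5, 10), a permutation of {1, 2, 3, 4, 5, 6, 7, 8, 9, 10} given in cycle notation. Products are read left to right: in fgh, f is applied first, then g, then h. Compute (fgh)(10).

Chase 10: f(10) = 6; g(6) = 8; h(8) = 7. Hence (fgh)(10) = 7.

7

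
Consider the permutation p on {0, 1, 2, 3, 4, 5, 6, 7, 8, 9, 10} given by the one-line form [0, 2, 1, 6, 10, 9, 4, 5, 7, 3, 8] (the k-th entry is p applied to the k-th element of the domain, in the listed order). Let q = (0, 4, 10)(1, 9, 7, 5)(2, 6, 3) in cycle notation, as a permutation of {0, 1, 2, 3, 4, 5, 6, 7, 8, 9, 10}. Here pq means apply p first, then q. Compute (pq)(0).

First apply p: p(0) = 0, then q(0) = 4. Thus (pq)(0) = 4.

4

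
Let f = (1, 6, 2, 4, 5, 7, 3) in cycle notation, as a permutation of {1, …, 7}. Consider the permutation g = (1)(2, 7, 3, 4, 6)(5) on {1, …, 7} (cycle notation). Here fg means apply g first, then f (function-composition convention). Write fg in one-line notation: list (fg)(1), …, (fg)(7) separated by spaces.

6 3 5 2 7 4 1

Chase each element through g then f: 1 → 1 → 6; 2 → 7 → 3; 3 → 4 → 5; 4 → 6 → 2; 5 → 5 → 7; 6 → 2 → 4; 7 → 3 → 1.
So fg in one-line form is 6 3 5 2 7 4 1.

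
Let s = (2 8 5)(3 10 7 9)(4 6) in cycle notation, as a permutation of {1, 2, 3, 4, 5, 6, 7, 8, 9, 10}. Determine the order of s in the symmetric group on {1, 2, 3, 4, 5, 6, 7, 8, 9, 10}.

The cycle type of s is (4, 3, 2, 1).
The order is lcm(4, 3, 2) = 12.

12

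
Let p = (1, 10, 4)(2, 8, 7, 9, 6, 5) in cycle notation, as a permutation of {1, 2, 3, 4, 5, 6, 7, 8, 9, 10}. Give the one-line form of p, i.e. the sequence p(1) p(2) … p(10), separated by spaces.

Each element maps to the next entry in its cycle (wrapping to the front): 1↦10, 2↦8, 3↦3, 4↦1, 5↦2, 6↦5, 7↦9, 8↦7, 9↦6, 10↦4.
So the one-line form is 10 8 3 1 2 5 9 7 6 4.

10 8 3 1 2 5 9 7 6 4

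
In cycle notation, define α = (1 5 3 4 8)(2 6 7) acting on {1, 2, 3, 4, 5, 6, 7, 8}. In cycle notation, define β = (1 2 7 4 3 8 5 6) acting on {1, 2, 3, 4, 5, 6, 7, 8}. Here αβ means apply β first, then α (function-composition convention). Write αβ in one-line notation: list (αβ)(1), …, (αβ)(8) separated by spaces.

6 2 1 4 7 5 8 3

(αβ)(x) = α(β(x)). Computing each image: α(β(1)) = α(2) = 6, α(β(2)) = α(7) = 2, α(β(3)) = α(8) = 1, α(β(4)) = α(3) = 4, α(β(5)) = α(6) = 7, α(β(6)) = α(1) = 5, α(β(7)) = α(4) = 8, α(β(8)) = α(5) = 3.
Hence αβ = [6 2 1 4 7 5 8 3].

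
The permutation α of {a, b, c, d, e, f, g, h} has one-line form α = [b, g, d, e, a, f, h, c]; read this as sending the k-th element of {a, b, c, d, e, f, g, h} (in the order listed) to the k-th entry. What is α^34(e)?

d

Tracing e → a → … returns to e after 7 steps, so e lies in a 7-cycle (a b g h c d e).
Powers repeat with period 7 on this cycle, and 34 mod 7 = 6, so α^34(e) = α^6(e).
Stepping 6 places around the cycle: e → a → b → g → h → c → d.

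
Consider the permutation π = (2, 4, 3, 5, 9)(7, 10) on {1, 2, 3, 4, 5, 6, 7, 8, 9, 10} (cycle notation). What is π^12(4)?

4 lies in the 5-cycle (2, 4, 3, 5, 9).
Powers repeat with period 5 on this cycle, and 12 mod 5 = 2, so π^12(4) = π^2(4).
Advancing 2 steps from 4: 4 → 3 → 5.

5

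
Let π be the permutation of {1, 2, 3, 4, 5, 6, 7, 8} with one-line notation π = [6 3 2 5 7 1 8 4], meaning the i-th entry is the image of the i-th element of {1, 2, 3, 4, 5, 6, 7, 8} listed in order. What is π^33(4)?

Tracing 4 → 5 → … returns to 4 after 4 steps, so 4 lies in a 4-cycle (4, 5, 7, 8).
Powers repeat with period 4 on this cycle, and 33 mod 4 = 1, so π^33(4) = π^1(4).
Advancing 1 step from 4: 4 → 5.

5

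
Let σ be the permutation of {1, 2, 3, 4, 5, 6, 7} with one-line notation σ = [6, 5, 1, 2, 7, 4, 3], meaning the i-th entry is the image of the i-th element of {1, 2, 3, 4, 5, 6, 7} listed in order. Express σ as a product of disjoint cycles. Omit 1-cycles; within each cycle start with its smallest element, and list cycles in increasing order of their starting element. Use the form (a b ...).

(1 6 4 2 5 7 3)

From 1: 1 → 6 → 4 → 2 → 5 → 7 → 3 → 1, closing the cycle (1 6 4 2 5 7 3).
Continuing from each remaining unvisited element yields (1 6 4 2 5 7 3).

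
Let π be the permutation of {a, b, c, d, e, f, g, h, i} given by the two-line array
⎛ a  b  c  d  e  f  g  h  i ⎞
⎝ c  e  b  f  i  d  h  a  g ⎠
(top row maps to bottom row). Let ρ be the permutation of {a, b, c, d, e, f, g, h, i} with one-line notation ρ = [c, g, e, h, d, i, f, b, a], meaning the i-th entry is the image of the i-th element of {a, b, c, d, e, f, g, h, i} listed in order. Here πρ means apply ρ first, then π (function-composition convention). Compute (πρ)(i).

c

(πρ)(i) = π(ρ(i)). ρ(i) = a, then π(a) = c. So (πρ)(i) = c.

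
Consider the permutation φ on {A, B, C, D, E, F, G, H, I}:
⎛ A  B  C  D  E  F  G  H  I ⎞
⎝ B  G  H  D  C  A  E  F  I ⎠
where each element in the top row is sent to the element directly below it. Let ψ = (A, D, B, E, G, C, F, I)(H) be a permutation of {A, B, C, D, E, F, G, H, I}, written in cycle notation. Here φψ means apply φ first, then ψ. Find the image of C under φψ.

H

First apply φ: φ(C) = H, then ψ(H) = H. Thus (φψ)(C) = H.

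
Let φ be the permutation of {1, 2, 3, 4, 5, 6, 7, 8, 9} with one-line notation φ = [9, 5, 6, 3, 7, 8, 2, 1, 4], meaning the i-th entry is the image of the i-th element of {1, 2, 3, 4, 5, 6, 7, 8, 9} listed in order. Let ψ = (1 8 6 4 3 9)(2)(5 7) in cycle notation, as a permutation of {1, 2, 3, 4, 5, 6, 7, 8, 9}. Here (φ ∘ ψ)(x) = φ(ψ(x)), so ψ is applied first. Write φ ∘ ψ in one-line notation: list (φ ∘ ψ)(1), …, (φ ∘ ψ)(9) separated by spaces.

For each element, apply ψ then φ: 1 → 8 → 1; 2 → 2 → 5; 3 → 9 → 4; 4 → 3 → 6; 5 → 7 → 2; 6 → 4 → 3; 7 → 5 → 7; 8 → 6 → 8; 9 → 1 → 9.
Collecting the images, φ ∘ ψ = [1 5 4 6 2 3 7 8 9].

1 5 4 6 2 3 7 8 9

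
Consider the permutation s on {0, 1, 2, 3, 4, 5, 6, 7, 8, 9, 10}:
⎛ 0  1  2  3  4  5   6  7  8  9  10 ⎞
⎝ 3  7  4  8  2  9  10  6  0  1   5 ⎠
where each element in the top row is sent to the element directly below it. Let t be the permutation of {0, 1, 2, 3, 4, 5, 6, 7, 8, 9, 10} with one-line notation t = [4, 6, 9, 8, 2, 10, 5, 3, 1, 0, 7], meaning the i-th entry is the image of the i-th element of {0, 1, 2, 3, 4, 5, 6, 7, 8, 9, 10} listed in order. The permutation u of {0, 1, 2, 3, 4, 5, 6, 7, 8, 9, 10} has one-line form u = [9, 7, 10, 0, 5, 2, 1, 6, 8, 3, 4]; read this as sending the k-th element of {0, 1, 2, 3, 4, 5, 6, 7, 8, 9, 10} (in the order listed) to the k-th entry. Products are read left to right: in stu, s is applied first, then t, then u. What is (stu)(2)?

10

(stu)(2) = u(t(s(2))). s(2) = 4, then t(4) = 2, then u(2) = 10, so the result is 10.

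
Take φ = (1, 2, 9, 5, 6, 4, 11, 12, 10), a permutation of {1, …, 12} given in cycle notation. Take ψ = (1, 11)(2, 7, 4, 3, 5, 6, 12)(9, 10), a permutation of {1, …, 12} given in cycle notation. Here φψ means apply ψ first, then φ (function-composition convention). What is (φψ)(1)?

(φψ)(1) = φ(ψ(1)). ψ(1) = 11, then φ(11) = 12. So (φψ)(1) = 12.

12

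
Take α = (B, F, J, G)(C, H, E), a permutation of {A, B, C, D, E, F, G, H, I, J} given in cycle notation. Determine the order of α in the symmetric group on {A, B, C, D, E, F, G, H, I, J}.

The disjoint cycles have lengths 4, 3, 1, 1, 1.
The order is lcm(4, 3) = 12.

12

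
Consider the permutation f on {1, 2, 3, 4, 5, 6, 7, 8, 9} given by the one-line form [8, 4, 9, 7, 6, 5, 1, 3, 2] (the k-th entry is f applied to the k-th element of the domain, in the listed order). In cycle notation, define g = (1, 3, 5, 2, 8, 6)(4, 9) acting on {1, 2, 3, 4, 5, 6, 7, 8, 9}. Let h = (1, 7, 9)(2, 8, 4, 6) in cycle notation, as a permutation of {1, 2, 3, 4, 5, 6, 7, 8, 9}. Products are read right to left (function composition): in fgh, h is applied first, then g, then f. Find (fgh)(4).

8

(fgh)(4) = f(g(h(4))). h(4) = 6, then g(6) = 1, then f(1) = 8, so the result is 8.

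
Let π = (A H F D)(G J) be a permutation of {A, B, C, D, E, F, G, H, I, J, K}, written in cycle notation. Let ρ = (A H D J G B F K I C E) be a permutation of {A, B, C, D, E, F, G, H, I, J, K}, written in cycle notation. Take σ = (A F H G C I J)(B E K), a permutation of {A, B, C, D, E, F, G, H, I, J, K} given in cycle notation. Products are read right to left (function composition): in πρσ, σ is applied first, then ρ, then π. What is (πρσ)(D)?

G

Apply the permutations in order: σ(D) = D, then ρ(D) = J, then π(J) = G. So (πρσ)(D) = G.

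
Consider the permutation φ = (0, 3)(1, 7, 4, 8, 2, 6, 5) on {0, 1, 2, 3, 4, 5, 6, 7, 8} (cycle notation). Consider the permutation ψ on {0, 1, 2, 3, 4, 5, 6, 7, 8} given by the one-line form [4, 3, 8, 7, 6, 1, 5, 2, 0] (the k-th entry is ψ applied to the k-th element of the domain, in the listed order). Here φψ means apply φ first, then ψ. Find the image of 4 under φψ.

0

φ(4) = 8, then ψ(8) = 0; composing gives (φψ)(4) = 0.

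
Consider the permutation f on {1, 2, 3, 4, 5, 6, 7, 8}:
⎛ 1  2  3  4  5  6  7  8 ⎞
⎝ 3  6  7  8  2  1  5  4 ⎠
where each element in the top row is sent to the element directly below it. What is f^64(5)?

3

Tracing 5 → 2 → … returns to 5 after 6 steps, so 5 lies in a 6-cycle (1 3 7 5 2 6).
Powers repeat with period 6 on this cycle, and 64 mod 6 = 4, so f^64(5) = f^4(5).
Advancing 4 steps from 5: 5 → 2 → 6 → 1 → 3.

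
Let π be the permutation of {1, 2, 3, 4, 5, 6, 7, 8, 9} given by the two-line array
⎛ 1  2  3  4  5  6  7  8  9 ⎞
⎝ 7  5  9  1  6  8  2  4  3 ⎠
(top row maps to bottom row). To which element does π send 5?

6

The entry below 5 in the array is 6, so π(5) = 6.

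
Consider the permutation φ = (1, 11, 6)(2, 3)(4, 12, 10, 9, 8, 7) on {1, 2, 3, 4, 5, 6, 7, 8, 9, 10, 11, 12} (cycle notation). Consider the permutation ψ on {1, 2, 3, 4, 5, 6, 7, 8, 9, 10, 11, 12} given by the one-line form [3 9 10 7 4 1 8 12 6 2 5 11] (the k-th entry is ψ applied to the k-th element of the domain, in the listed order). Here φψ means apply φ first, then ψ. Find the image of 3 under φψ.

9

(φψ)(3) = ψ(φ(3)). φ(3) = 2, then ψ(2) = 9. So (φψ)(3) = 9.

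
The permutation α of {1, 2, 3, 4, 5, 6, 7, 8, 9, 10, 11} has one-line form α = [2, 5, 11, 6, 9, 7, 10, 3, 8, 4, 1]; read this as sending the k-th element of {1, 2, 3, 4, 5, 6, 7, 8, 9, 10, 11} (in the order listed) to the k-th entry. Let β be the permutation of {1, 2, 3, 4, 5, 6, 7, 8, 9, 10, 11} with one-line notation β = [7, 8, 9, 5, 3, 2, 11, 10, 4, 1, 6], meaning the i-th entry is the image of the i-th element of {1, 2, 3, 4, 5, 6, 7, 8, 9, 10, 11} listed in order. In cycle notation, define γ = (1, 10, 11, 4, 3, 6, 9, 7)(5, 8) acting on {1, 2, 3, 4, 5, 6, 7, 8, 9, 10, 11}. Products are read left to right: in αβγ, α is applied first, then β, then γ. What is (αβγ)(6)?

Chase 6: α(6) = 7; β(7) = 11; γ(11) = 4. Hence (αβγ)(6) = 4.

4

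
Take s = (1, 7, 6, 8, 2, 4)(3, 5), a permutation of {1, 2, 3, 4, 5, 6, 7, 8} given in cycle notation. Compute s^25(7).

6

7 lies in the 6-cycle (1, 7, 6, 8, 2, 4).
Powers repeat with period 6 on this cycle, and 25 mod 6 = 1, so s^25(7) = s^1(7).
Advancing 1 step from 7: 7 → 6.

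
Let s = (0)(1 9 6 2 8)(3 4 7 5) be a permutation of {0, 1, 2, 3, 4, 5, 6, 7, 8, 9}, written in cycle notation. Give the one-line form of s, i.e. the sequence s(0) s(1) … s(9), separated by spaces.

Each element maps to the next entry in its cycle (wrapping to the front): 0→0, 1→9, 2→8, 3→4, 4→7, 5→3, 6→2, 7→5, 8→1, 9→6.
Listing these in domain order gives 0 9 8 4 7 3 2 5 1 6.

0 9 8 4 7 3 2 5 1 6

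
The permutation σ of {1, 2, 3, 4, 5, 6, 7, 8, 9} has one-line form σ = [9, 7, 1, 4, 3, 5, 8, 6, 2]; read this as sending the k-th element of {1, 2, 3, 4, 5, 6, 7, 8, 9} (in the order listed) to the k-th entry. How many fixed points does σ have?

1

The fixed points (elements with σ(x) = x) are {4}, so there is 1.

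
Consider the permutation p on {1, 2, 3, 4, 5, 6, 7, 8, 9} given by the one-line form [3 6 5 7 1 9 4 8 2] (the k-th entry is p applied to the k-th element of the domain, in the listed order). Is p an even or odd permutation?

In disjoint-cycle form the cycle lengths are 3, 3, 2, 1.
A cycle is odd iff its length is even; p has 1 even-length cycle, so sgn(p) = (−1)^1 and p is odd.

odd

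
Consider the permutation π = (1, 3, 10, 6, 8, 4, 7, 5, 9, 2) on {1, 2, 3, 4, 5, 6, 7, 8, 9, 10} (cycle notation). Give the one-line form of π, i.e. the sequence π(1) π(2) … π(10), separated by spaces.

Image by image: 1→3, 2→1, 3→10, 4→7, 5→9, 6→8, 7→5, 8→4, 9→2, 10→6.
So the one-line form is 3 1 10 7 9 8 5 4 2 6.

3 1 10 7 9 8 5 4 2 6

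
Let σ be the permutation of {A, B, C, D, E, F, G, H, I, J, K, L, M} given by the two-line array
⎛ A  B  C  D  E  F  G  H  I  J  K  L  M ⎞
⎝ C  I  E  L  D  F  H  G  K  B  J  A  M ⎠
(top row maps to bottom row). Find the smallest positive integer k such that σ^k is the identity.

20

The disjoint-cycle form of σ has cycle lengths 5, 4, 2, 1, 1.
The order is lcm(5, 4, 2) = 20.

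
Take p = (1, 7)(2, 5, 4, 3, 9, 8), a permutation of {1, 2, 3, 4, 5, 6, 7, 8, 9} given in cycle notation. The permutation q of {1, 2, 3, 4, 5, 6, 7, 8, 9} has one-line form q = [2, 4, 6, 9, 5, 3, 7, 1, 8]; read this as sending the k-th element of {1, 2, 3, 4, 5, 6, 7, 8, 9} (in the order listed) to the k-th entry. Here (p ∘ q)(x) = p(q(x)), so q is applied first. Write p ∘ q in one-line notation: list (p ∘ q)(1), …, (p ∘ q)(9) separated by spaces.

5 3 6 8 4 9 1 7 2

Chase each element through q then p: 1 → 2 → 5; 2 → 4 → 3; 3 → 6 → 6; 4 → 9 → 8; 5 → 5 → 4; 6 → 3 → 9; 7 → 7 → 1; 8 → 1 → 7; 9 → 8 → 2.
Collecting the images, p ∘ q = [5 3 6 8 4 9 1 7 2].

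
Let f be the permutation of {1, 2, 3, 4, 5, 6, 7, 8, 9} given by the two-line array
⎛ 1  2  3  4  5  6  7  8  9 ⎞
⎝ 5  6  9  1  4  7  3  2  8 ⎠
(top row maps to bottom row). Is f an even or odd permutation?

In disjoint-cycle form the cycle lengths are 6, 3.
A cycle of length ℓ contributes ℓ−1 transpositions, so f is a product of 5 + 2 = 7 transpositions — odd.

odd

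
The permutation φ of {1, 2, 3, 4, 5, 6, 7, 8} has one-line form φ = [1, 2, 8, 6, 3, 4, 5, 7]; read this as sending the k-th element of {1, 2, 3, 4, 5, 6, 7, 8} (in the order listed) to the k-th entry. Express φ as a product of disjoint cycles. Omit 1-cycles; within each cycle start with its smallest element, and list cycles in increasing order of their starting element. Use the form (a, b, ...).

(3, 8, 7, 5)(4, 6)

Iterating φ from 3 gives 3 → 8 → 7 → 5 → 3; that is the 4-cycle (3, 8, 7, 5).
Repeating from the next unused element and collecting all non-trivial cycles gives (3, 8, 7, 5)(4, 6).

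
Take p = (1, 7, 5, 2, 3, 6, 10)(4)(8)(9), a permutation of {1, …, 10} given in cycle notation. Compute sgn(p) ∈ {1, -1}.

The cycle lengths are 7, 1, 1, 1.
A cycle of length ℓ contributes ℓ−1 transpositions, so p is a product of 6 transpositions — even.

1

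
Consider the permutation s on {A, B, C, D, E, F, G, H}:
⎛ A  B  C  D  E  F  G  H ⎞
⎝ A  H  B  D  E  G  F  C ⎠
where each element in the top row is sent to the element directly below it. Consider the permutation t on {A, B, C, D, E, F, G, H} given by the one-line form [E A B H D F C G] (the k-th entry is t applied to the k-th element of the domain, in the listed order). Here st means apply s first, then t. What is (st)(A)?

E

(st)(A) = t(s(A)). s(A) = A, then t(A) = E. So (st)(A) = E.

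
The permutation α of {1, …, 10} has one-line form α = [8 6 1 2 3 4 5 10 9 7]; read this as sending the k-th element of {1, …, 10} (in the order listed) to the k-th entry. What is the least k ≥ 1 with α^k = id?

The disjoint-cycle form of α has cycle lengths 6, 3, 1.
The order of α is the least common multiple of its cycle lengths: lcm(6, 3) = 6.

6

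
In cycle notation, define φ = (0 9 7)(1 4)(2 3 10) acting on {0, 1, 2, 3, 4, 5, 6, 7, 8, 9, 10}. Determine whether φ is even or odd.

odd

The cycle lengths are 3, 3, 2, 1, 1, 1.
A cycle is odd iff its length is even; φ has 1 even-length cycle, so sgn(φ) = (−1)^1 and φ is odd.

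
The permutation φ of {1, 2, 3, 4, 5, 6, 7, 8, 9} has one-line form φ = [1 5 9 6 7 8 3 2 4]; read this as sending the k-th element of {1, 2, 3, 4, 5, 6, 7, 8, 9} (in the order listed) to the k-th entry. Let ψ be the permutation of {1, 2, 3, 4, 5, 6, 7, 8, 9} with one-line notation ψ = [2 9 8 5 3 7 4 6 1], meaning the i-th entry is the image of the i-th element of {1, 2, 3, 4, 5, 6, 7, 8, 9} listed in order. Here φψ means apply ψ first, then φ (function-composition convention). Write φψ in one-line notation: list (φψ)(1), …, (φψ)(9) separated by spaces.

5 4 2 7 9 3 6 8 1

(φψ)(x) = φ(ψ(x)). Computing each image: φ(ψ(1)) = φ(2) = 5, φ(ψ(2)) = φ(9) = 4, φ(ψ(3)) = φ(8) = 2, φ(ψ(4)) = φ(5) = 7, φ(ψ(5)) = φ(3) = 9, φ(ψ(6)) = φ(7) = 3, φ(ψ(7)) = φ(4) = 6, φ(ψ(8)) = φ(6) = 8, φ(ψ(9)) = φ(1) = 1.
Hence φψ = [5 4 2 7 9 3 6 8 1].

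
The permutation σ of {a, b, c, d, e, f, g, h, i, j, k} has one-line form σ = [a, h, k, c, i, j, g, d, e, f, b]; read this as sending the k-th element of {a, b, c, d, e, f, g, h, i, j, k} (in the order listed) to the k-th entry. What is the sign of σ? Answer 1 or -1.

1

In disjoint-cycle form the cycle lengths are 5, 2, 2, 1, 1.
A cycle is odd iff its length is even; σ has 2 even-length cycles, so sgn(σ) = (−1)^2 and σ is even.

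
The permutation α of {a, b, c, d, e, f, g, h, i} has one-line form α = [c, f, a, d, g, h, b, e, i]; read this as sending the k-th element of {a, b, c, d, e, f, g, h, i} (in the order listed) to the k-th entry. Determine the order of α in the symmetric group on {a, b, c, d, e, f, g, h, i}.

The disjoint-cycle form of α has cycle lengths 5, 2, 1, 1.
The order of α is the least common multiple of its cycle lengths: lcm(5, 2) = 10.

10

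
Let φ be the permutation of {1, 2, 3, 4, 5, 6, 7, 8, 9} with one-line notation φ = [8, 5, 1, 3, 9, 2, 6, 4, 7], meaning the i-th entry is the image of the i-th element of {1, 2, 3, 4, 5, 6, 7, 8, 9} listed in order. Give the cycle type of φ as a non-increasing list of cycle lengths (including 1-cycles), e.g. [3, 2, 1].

The disjoint cycles are (1, 8, 4, 3)(2, 5, 9, 7, 6), with lengths 5, 4 in non-increasing order.

[5, 4]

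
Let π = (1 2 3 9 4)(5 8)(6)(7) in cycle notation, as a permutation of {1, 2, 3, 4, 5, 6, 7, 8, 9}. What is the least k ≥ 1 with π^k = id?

The disjoint cycles have lengths 5, 2, 1, 1.
The order of π is the least common multiple of its cycle lengths: lcm(5, 2) = 10.

10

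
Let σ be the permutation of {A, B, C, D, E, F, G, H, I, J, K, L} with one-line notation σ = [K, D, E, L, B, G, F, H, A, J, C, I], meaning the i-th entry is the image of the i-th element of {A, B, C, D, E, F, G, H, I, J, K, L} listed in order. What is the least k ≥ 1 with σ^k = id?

Writing σ as disjoint cycles, the cycle lengths are 8, 2, 1, 1.
The order is lcm(8, 2) = 8.

8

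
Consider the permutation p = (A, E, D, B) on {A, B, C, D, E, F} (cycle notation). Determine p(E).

In the cycle (A, E, D, B), E is followed by D, so p(E) = D.

D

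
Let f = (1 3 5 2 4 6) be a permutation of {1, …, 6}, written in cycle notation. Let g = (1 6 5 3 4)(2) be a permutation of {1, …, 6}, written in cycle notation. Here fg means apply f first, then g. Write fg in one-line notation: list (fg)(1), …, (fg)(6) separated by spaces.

4 1 3 5 2 6

For each element, apply f then g: 1 → 3 → 4; 2 → 4 → 1; 3 → 5 → 3; 4 → 6 → 5; 5 → 2 → 2; 6 → 1 → 6.
Collecting the images, fg = [4 1 3 5 2 6].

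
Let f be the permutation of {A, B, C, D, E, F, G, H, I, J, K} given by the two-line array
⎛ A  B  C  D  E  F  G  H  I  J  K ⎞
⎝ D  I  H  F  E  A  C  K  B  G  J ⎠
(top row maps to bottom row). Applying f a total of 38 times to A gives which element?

Tracing A → D → … returns to A after 3 steps, so A lies in a 3-cycle (A, D, F).
Since the cycle has length 3, f^38 acts on it the same as f^2 (38 mod 3 = 2).
Stepping 2 places around the cycle: A → D → F.

F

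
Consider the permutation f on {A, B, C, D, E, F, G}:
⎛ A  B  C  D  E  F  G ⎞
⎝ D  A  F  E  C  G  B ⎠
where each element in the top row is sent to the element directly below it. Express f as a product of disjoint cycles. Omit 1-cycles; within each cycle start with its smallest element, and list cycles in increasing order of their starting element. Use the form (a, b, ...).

(A, D, E, C, F, G, B)

Start at A and follow images: A → D → E → C → F → G → B → A, giving the cycle (A, D, E, C, F, G, B).
Continuing from each remaining unvisited element yields (A, D, E, C, F, G, B).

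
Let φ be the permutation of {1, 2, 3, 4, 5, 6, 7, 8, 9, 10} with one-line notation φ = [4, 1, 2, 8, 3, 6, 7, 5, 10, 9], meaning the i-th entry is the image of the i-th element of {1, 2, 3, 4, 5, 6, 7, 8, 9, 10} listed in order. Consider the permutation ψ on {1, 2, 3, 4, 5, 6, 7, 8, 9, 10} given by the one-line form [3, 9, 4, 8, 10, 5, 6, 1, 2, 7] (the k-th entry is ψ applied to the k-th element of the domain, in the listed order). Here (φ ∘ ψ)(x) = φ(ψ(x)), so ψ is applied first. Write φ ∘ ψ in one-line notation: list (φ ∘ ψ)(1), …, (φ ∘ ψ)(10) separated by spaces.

For each element, apply ψ then φ: 1 → 3 → 2; 2 → 9 → 10; 3 → 4 → 8; 4 → 8 → 5; 5 → 10 → 9; 6 → 5 → 3; 7 → 6 → 6; 8 → 1 → 4; 9 → 2 → 1; 10 → 7 → 7.
Collecting the images, φ ∘ ψ = [2 10 8 5 9 3 6 4 1 7].

2 10 8 5 9 3 6 4 1 7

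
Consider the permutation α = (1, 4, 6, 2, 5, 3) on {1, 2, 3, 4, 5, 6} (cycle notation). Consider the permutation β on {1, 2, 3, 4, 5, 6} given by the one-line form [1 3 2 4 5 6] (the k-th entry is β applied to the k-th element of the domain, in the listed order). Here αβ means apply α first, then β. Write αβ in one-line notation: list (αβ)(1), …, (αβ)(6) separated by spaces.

4 5 1 6 2 3

(αβ)(x) = β(α(x)). Computing each image: β(α(1)) = β(4) = 4, β(α(2)) = β(5) = 5, β(α(3)) = β(1) = 1, β(α(4)) = β(6) = 6, β(α(5)) = β(3) = 2, β(α(6)) = β(2) = 3.
Hence αβ = [4 5 1 6 2 3].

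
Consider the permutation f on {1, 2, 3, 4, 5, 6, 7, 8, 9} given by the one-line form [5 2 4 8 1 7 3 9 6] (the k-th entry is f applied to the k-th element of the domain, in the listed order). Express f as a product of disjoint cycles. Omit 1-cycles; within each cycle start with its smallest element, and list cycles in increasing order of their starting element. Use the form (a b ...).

(1 5)(3 4 8 9 6 7)

Iterating f from 1 gives 1 → 5 → 1; that is the 2-cycle (1 5).
Continuing from each remaining unvisited element yields (1 5)(3 4 8 9 6 7).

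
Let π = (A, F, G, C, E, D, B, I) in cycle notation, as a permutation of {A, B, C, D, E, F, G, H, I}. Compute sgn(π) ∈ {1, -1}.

The cycle lengths are 8, 1.
A cycle is odd iff its length is even; π has 1 even-length cycle, so sgn(π) = (−1)^1 and π is odd.

-1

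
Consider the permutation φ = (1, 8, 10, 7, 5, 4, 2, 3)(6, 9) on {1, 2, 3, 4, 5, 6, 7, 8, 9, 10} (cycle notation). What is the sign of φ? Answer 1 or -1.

The cycle lengths are 8, 2.
A cycle is odd iff its length is even; φ has 2 even-length cycles, so sgn(φ) = (−1)^2 and φ is even.

1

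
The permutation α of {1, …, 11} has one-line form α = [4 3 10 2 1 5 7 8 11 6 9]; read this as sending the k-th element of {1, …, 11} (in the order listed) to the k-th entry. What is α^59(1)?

3

Tracing 1 → 4 → … returns to 1 after 7 steps, so 1 lies in a 7-cycle (1 4 2 3 10 6 5).
Powers repeat with period 7 on this cycle, and 59 mod 7 = 3, so α^59(1) = α^3(1).
Stepping 3 places around the cycle: 1 → 4 → 2 → 3.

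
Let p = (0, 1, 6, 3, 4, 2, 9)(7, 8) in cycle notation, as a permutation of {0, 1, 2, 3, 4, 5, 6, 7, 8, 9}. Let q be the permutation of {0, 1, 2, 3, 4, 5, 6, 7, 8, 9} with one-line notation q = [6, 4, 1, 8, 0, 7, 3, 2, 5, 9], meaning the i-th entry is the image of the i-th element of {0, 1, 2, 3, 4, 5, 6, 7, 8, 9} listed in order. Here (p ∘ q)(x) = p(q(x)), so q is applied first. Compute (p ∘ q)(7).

9

(p ∘ q)(7) = p(q(7)). q(7) = 2, then p(2) = 9. So (p ∘ q)(7) = 9.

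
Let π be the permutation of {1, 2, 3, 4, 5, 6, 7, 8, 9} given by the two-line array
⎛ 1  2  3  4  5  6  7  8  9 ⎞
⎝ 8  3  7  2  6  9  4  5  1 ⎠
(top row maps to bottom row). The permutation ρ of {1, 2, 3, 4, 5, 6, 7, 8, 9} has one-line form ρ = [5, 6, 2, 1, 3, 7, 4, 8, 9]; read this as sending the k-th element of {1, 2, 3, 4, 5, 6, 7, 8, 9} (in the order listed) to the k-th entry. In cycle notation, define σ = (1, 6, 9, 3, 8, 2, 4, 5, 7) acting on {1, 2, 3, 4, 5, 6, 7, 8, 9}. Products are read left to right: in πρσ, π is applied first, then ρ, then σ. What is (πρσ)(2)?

Apply the permutations in order: π(2) = 3, then ρ(3) = 2, then σ(2) = 4. So (πρσ)(2) = 4.

4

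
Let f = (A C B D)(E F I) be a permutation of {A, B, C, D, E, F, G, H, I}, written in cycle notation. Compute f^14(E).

E lies in the 3-cycle (E F I).
Powers repeat with period 3 on this cycle, and 14 mod 3 = 2, so f^14(E) = f^2(E).
Stepping 2 places around the cycle: E → F → I.

I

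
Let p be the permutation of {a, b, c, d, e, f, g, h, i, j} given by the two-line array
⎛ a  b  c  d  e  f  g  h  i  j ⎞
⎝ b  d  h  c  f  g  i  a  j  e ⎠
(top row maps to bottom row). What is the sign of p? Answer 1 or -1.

1

In disjoint-cycle form the cycle lengths are 5, 5.
A cycle is odd iff its length is even; p has 0 even-length cycles, so sgn(p) = (−1)^0 and p is even.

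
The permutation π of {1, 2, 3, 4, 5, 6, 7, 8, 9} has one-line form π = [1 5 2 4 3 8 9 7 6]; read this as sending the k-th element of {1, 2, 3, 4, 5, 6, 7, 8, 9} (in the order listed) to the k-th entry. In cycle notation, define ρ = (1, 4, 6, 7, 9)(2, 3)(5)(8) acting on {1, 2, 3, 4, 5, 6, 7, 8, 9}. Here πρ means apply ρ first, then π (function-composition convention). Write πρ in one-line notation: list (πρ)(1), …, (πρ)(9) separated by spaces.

(πρ)(x) = π(ρ(x)). Computing each image: π(ρ(1)) = π(4) = 4, π(ρ(2)) = π(3) = 2, π(ρ(3)) = π(2) = 5, π(ρ(4)) = π(6) = 8, π(ρ(5)) = π(5) = 3, π(ρ(6)) = π(7) = 9, π(ρ(7)) = π(9) = 6, π(ρ(8)) = π(8) = 7, π(ρ(9)) = π(1) = 1.
Hence πρ = [4 2 5 8 3 9 6 7 1].

4 2 5 8 3 9 6 7 1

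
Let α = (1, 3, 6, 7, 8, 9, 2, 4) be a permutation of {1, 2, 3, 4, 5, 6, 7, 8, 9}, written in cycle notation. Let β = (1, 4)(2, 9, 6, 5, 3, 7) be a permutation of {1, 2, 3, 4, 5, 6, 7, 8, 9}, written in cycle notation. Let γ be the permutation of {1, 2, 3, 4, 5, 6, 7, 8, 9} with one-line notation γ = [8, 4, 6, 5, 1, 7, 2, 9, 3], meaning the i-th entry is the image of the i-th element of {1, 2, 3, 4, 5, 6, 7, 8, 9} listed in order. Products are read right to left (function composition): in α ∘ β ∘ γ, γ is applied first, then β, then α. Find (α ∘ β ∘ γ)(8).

(α ∘ β ∘ γ)(8) = α(β(γ(8))). γ(8) = 9, then β(9) = 6, then α(6) = 7, so the result is 7.

7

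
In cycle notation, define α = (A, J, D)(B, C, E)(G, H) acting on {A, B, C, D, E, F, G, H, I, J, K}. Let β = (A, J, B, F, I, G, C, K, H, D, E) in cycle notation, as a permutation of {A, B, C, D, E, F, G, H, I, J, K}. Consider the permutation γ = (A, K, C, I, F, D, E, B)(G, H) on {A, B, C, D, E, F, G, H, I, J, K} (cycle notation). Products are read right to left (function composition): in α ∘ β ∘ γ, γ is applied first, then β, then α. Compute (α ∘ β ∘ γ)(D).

J

Chase D: γ(D) = E; β(E) = A; α(A) = J. Hence (α ∘ β ∘ γ)(D) = J.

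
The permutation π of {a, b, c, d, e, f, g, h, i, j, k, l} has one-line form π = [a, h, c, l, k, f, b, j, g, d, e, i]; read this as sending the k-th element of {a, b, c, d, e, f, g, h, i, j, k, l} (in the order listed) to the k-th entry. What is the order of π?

14

Writing π as disjoint cycles, the cycle lengths are 7, 2, 1, 1, 1.
The order of π is the least common multiple of its cycle lengths: lcm(7, 2) = 14.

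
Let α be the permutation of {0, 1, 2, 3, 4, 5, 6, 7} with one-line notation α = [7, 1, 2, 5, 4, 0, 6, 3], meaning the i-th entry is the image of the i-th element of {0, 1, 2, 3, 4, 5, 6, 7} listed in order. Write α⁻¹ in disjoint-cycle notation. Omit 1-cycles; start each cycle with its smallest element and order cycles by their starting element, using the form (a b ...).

The cycle decomposition of α is (0 7 3 5).
Reversing each cycle (and rotating so the smallest element leads) gives α⁻¹ = (0 5 3 7).

(0 5 3 7)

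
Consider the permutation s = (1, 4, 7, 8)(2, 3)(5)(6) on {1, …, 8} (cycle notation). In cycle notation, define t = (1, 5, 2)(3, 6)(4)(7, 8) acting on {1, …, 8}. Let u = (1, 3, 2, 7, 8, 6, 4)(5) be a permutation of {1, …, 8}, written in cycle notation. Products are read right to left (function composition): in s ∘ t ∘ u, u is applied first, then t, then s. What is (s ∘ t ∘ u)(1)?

6

Apply the permutations in order: u(1) = 3, then t(3) = 6, then s(6) = 6. So (s ∘ t ∘ u)(1) = 6.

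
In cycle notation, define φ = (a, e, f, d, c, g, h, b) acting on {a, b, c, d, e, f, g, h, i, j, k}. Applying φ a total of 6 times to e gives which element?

b

e lies in the 8-cycle (a, e, f, d, c, g, h, b).
Stepping 6 places around the cycle: e → f → d → c → g → h → b.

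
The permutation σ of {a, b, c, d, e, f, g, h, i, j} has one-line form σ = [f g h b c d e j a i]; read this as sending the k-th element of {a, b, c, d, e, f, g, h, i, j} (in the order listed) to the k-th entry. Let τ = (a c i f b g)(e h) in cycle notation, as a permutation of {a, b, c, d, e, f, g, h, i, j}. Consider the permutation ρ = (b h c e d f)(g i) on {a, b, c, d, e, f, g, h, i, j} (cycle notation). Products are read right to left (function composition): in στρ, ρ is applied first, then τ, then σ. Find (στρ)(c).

j

Chase c: ρ(c) = e; τ(e) = h; σ(h) = j. Hence (στρ)(c) = j.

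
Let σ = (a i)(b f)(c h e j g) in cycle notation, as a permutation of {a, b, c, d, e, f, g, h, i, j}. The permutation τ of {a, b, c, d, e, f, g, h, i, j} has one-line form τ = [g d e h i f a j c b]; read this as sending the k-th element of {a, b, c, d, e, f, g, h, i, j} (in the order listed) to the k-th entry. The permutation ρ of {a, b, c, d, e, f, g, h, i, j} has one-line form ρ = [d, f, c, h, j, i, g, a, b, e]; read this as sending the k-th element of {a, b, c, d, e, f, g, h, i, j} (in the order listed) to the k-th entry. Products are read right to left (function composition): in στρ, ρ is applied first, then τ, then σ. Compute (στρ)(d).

(στρ)(d) = σ(τ(ρ(d))). ρ(d) = h, then τ(h) = j, then σ(j) = g, so the result is g.

g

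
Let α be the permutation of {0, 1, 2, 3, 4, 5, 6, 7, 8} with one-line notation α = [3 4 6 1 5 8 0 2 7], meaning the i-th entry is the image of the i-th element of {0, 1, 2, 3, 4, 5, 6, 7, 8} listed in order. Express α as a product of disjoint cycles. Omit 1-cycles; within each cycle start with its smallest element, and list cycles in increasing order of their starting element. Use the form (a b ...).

(0 3 1 4 5 8 7 2 6)

From 0: 0 → 3 → 1 → 4 → 5 → 8 → 7 → 2 → 6 → 0, closing the cycle (0 3 1 4 5 8 7 2 6).
Continuing from each remaining unvisited element yields (0 3 1 4 5 8 7 2 6).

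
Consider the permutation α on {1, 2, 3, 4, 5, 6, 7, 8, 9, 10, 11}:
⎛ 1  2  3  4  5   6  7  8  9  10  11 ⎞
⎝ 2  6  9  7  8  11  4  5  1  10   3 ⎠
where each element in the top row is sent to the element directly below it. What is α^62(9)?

2

Tracing 9 → 1 → … returns to 9 after 6 steps, so 9 lies in a 6-cycle (1, 2, 6, 11, 3, 9).
Powers repeat with period 6 on this cycle, and 62 mod 6 = 2, so α^62(9) = α^2(9).
Advancing 2 steps from 9: 9 → 1 → 2.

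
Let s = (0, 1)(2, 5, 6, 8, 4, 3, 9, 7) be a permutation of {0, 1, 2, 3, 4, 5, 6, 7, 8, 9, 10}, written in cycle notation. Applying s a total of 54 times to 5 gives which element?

5 lies in the 8-cycle (2, 5, 6, 8, 4, 3, 9, 7).
Since the cycle has length 8, s^54 acts on it the same as s^6 (54 mod 8 = 6).
Advancing 6 steps from 5: 5 → 6 → 8 → 4 → 3 → 9 → 7.

7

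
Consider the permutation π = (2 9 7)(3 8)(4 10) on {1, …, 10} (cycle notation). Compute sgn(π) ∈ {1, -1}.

1

The cycle lengths are 3, 2, 2, 1, 1, 1.
A cycle of length ℓ contributes ℓ−1 transpositions, so π is a product of 2 + 1 + 1 = 4 transpositions — even.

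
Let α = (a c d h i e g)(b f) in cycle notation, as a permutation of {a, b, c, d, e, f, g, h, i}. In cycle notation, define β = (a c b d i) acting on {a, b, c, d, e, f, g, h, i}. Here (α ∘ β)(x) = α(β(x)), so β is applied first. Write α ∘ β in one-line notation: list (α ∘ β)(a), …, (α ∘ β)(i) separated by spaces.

d h f e g b a i c

Chase each element through β then α: a → c → d; b → d → h; c → b → f; d → i → e; e → e → g; f → f → b; g → g → a; h → h → i; i → a → c.
So α ∘ β in one-line form is d h f e g b a i c.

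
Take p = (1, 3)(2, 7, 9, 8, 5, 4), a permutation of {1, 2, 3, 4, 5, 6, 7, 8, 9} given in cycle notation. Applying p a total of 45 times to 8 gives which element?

2

8 lies in the 6-cycle (2, 7, 9, 8, 5, 4).
Powers repeat with period 6 on this cycle, and 45 mod 6 = 3, so p^45(8) = p^3(8).
Stepping 3 places around the cycle: 8 → 5 → 4 → 2.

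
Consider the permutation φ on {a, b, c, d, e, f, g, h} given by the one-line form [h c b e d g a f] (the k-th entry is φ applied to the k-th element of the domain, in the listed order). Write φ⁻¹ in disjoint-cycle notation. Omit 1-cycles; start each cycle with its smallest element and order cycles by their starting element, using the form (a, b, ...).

(a, g, f, h)(b, c)(d, e)

The cycle decomposition of φ is (a, h, f, g)(b, c)(d, e).
The inverse reverses every cycle; in canonical form, φ⁻¹ = (a, g, f, h)(b, c)(d, e).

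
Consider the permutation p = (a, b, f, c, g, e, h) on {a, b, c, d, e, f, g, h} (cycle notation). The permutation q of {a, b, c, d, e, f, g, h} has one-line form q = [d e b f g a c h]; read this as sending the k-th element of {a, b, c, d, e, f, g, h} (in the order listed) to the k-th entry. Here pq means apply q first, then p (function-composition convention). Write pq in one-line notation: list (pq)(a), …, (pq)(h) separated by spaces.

For each element, apply q then p: a → d → d; b → e → h; c → b → f; d → f → c; e → g → e; f → a → b; g → c → g; h → h → a.
So pq in one-line form is d h f c e b g a.

d h f c e b g a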